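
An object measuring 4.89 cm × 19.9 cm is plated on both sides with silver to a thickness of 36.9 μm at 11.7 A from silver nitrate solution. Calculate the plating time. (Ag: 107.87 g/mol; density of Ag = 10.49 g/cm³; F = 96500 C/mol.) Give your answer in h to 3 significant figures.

Plated area = 2 × 4.89 × 19.9 = 194.6 cm²
Volume = 194.6 × 36.9×10⁻⁴ cm = 0.7181 cm³
m(Ag) = 0.7181 × 10.49 = 7.533 g
n(Ag) = 7.533 / 107.87 = 0.06983 mol; n(e⁻) = 0.06983 mol
Q = 0.06983 × 96500 = 6739 C
t = 6739 / 11.7 = 576.0 s = 0.160 h

0.160 h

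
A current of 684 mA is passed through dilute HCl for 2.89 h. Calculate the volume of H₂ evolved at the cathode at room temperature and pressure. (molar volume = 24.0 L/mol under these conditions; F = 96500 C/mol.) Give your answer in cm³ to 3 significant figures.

885 cm³

Q = 0.684 A × 10404 s = 7116 C
n(e⁻) = 7116 / 96500 = 0.07374 mol
2H⁺ + 2e⁻ → H₂, so n(H₂) = 0.07374 / 2 = 0.03687 mol
V = 0.03687 × 24.0 = 0.8849 L
= 885 cm³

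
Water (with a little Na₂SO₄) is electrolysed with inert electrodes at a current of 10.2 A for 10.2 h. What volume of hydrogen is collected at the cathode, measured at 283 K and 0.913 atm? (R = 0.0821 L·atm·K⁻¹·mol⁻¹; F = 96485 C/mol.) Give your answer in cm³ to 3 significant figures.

Q = 10.2 A × 36720 s = 3.745×10^5 C
n(e⁻) = Q/F = 3.745×10^5/96485 = 3.881 mol
2H⁺ + 2e⁻ → H₂, so n(H₂) = 3.881 / 2 = 1.941 mol
V = nRT/P = 1.941 × 0.0821 × 283 / 0.913 = 49.40 L
= 49400 cm³

49400 cm³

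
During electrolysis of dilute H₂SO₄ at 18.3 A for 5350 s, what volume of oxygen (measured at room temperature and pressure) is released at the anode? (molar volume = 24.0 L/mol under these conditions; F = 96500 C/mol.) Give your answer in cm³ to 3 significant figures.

6090 cm³

Charge passed = 18.3 × 5350 = 97910 C
n(e⁻) = 97910 / 96500 = 1.015 mol
2H₂O → O₂ + 4H⁺ + 4e⁻, so n(O₂) = 1.015 / 4 = 0.2538 mol
V = 0.2538 × 24.0 = 6.091 L
= 6090 cm³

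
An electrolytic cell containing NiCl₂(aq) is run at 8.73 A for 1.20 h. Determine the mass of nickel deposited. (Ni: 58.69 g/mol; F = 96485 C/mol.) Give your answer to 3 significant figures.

Q = It = 8.73 × 4320 = 37710 C
Moles of electrons = 37710 / 96485 = 0.3908 mol
Ni²⁺ + 2e⁻ → Ni, so n(Ni) = 0.3908 / 2 = 0.1954 mol
m = 0.1954 × 58.69 = 11.5 g

11.5 g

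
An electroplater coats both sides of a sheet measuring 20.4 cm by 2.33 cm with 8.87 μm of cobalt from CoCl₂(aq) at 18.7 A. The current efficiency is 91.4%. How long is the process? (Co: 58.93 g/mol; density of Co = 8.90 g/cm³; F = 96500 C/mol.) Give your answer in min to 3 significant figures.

2.40 min

Plated area = 2 × 20.4 × 2.33 = 95.06 cm²
Volume = 95.06 × 8.87×10⁻⁴ cm = 0.08432 cm³
m(Co) = 0.08432 × 8.90 = 0.7504 g
n(Co) = 0.7504 / 58.93 = 0.01273 mol; n(e⁻) = 2 × 0.01273 = 0.02546 mol
Q = 0.02546 × 96500 / 0.914 = 2688 C
t = 2688 / 18.7 = 143.7 s = 2.40 min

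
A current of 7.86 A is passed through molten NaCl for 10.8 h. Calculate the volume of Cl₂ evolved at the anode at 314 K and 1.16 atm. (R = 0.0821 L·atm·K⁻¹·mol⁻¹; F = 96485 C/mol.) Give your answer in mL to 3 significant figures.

35200 mL

Charge passed = 7.86 × 38880 = 3.056×10^5 C
n(e⁻) = Q/F = 3.056×10^5/96485 = 3.167 mol
2Cl⁻ → Cl₂ + 2e⁻, so n(Cl₂) = 3.167 / 2 = 1.584 mol
V = nRT/P = 1.584 × 0.0821 × 314 / 1.16 = 35.20 L
= 35200 mL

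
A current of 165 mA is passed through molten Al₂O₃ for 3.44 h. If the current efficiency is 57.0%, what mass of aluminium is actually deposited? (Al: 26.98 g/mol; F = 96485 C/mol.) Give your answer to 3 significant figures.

0.109 g

Q = 0.165 × 12384 = 2043 C
n(e⁻) = 2043 / 96485 = 0.02117 mol
Al³⁺ + 3e⁻ → Al, so theoretical m(Al) = 0.007057 × 26.98 = 0.1904 g
Actual mass = 57.0% × 0.1904 = 0.109 g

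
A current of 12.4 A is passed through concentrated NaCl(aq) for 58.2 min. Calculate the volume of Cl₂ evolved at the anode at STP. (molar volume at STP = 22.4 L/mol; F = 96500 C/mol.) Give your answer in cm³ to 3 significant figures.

Charge passed = 12.4 × 3492 = 43300 C
n(e⁻) = 43300 / 96500 = 0.4487 mol
2Cl⁻ → Cl₂ + 2e⁻, so n(Cl₂) = 0.4487 / 2 = 0.2244 mol
V = 0.2244 × 22.4 = 5.027 L
= 5030 cm³

5030 cm³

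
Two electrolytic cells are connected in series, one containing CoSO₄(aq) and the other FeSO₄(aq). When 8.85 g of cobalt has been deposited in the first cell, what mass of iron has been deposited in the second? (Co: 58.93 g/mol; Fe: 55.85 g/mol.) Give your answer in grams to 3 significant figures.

8.39 g

n(Co) = 8.85 / 58.93 = 0.1502 mol
Co²⁺ + 2e⁻ → Co, so n(e⁻) = 2 × 0.1502 = 0.3004 mol
The cells are in series, so the same charge (and hence the same n(e⁻) = 0.3004 mol) passes through both.
Fe²⁺ + 2e⁻ → Fe, so n(Fe) = 0.3004 / 2 = 0.1502 mol
m(Fe) = 0.1502 × 55.85 = 8.39 g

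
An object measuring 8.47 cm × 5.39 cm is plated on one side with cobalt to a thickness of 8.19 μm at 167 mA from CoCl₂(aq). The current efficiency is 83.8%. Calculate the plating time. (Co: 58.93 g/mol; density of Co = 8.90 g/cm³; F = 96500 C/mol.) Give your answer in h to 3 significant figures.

Plated area = 8.47 × 5.39 = 45.65 cm²
Volume = 45.65 × 8.19×10⁻⁴ cm = 0.03739 cm³
m(Co) = 0.03739 × 8.90 = 0.3328 g
n(Co) = 0.3328 / 58.93 = 0.005647 mol; n(e⁻) = 2 × 0.005647 = 0.01129 mol
Q = 0.01129 × 96500 / 0.838 = 1300 C
t = 1300 / 0.167 = 7784 s = 2.16 h

2.16 h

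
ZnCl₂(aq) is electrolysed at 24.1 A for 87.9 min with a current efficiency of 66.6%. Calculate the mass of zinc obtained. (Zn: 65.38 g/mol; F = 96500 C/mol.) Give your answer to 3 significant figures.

28.7 g

Q = 24.1 × 5274 = 1.271×10^5 C
n(e⁻) = 1.271×10^5 / 96500 = 1.317 mol
Zn²⁺ + 2e⁻ → Zn, so theoretical m(Zn) = 0.6585 × 65.38 = 43.05 g
Actual mass = 66.6% × 43.05 = 28.7 g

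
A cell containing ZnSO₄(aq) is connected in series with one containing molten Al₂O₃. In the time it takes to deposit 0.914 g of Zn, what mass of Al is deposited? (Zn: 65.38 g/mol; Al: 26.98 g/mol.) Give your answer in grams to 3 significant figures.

0.251 g

n(Zn) = 0.914 / 65.38 = 0.01398 mol
Zn²⁺ + 2e⁻ → Zn, so n(e⁻) = 2 × 0.01398 = 0.02796 mol
Since the cells are in series, n(e⁻) in the Al cell is also 0.02796 mol.
Al³⁺ + 3e⁻ → Al, so n(Al) = 0.02796 / 3 = 0.009320 mol
m(Al) = 0.009320 × 26.98 = 0.251 g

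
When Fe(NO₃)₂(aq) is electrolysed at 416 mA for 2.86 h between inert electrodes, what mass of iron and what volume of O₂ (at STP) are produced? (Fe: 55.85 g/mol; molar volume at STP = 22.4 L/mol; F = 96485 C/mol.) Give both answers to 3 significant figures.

1.24 g Fe; 0.249 L O₂

Q = 0.416 × 10296 = 4283 C; n(e⁻) = 4283 / 96485 = 0.04439 mol
Cathode: Fe²⁺ + 2e⁻ → Fe → n(Fe) = 0.04439/2 = 0.02220 mol → 1.24 g
Anode: 2H₂O → O₂ + 4H⁺ + 4e⁻ → n(O₂) = 0.04439/4 = 0.01110 mol → 0.249 L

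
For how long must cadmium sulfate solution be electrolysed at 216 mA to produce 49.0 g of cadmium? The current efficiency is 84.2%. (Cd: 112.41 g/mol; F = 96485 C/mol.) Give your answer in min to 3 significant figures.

7710 min

n(Cd) = 49.0 / 112.41 = 0.4359 mol
Cd²⁺ + 2e⁻ → Cd, so n(e⁻) = 2 × 0.4359 = 0.8718 mol
Q = 0.8718 × 96485 / 0.842 = 99900 C
t = Q / I = 99900 / 0.216 = 4.625×10^5 s = 7710 min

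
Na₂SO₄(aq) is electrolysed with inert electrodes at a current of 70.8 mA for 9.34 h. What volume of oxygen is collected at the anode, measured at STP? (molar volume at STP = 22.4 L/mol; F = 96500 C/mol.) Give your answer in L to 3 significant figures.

0.138 L

Q = 0.0708 A × 33624 s = 2381 C
Moles of electrons = 2381 / 96500 = 0.02467 mol
2H₂O → O₂ + 4H⁺ + 4e⁻, so n(O₂) = 0.02467 / 4 = 0.006168 mol
V = 0.006168 × 22.4 = 0.1382 L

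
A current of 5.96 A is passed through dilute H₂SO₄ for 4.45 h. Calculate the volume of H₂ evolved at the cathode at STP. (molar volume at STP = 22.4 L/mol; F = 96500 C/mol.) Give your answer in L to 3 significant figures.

11.1 L

Charge passed = 5.96 × 16020 = 95480 C
Moles of electrons = 95480 / 96500 = 0.9894 mol
2H⁺ + 2e⁻ → H₂, so n(H₂) = 0.9894 / 2 = 0.4947 mol
V = 0.4947 × 22.4 = 11.08 L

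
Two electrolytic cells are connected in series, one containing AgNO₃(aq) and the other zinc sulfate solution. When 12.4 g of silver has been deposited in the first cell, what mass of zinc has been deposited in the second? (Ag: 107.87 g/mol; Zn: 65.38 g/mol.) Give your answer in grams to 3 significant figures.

3.76 g

n(Ag) = 12.4 / 107.87 = 0.1150 mol
Ag⁺ + e⁻ → Ag, so n(e⁻) = 0.1150 mol
Since the cells are in series, n(e⁻) in the Zn cell is also 0.1150 mol.
Zn²⁺ + 2e⁻ → Zn, so n(Zn) = 0.1150 / 2 = 0.05750 mol
m(Zn) = 0.05750 × 65.38 = 3.76 g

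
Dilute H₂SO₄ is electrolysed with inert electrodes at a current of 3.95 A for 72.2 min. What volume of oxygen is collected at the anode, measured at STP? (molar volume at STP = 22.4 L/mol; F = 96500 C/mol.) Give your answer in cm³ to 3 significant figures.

993 cm³

Q = It = 3.95 × 4332 = 17110 C
n(e⁻) = Q/F = 17110/96500 = 0.1773 mol
2H₂O → O₂ + 4H⁺ + 4e⁻, so n(O₂) = 0.1773 / 4 = 0.04433 mol
V = 0.04433 × 22.4 = 0.9930 L
= 993 cm³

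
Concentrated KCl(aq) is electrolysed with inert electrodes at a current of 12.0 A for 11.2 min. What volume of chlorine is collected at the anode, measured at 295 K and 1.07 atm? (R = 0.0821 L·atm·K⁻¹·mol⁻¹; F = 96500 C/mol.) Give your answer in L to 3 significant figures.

0.946 L

Charge passed = 12.0 × 672 = 8064 C
n(e⁻) = Q/F = 8064/96500 = 0.08356 mol
2Cl⁻ → Cl₂ + 2e⁻, so n(Cl₂) = 0.08356 / 2 = 0.04178 mol
V = nRT/P = 0.04178 × 0.0821 × 295 / 1.07 = 0.9457 L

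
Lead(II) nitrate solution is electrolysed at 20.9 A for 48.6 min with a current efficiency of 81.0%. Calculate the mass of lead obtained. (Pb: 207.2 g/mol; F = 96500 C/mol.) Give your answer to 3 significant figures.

Q = 20.9 × 2916 = 60940 C
n(e⁻) = 60940 / 96500 = 0.6315 mol
Pb²⁺ + 2e⁻ → Pb, so theoretical m(Pb) = 0.3158 × 207.2 = 65.43 g
Actual mass = 81.0% × 65.43 = 53.0 g

53.0 g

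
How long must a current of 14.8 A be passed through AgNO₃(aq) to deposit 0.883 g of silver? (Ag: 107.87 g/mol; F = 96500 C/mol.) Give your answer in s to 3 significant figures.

n(Ag) = 0.883 / 107.87 = 0.008186 mol
Ag⁺ + e⁻ → Ag, so n(e⁻) = 0.008186 mol
Q = 0.008186 × 96500 = 789.9 C
t = Q / I = 789.9 / 14.8 = 53.37 s

53.4 s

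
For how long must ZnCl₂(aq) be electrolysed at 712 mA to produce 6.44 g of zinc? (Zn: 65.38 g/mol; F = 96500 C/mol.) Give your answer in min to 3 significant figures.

n(Zn) = 6.44 / 65.38 = 0.09850 mol
Zn²⁺ + 2e⁻ → Zn, so n(e⁻) = 2 × 0.09850 = 0.1970 mol
Q = 0.1970 × 96500 = 19010 C
t = Q / I = 19010 / 0.712 = 26700 s = 445 min

445 min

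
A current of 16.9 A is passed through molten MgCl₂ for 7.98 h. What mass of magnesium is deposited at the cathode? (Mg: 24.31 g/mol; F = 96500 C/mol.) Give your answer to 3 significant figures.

Q = 16.9 A × 28728 s = 4.855×10^5 C
n(e⁻) = Q/F = 4.855×10^5/96500 = 5.031 mol
Mg²⁺ + 2e⁻ → Mg, so n(Mg) = 5.031 / 2 = 2.516 mol
m = 2.516 × 24.31 = 61.2 g

61.2 g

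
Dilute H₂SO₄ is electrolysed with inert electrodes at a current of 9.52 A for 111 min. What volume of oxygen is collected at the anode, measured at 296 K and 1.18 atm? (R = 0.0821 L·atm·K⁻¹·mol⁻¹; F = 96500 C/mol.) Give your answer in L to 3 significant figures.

Charge passed = 9.52 × 6660 = 63400 C
n(e⁻) = 63400 / 96500 = 0.6570 mol
2H₂O → O₂ + 4H⁺ + 4e⁻, so n(O₂) = 0.6570 / 4 = 0.1643 mol
V = nRT/P = 0.1643 × 0.0821 × 296 / 1.18 = 3.384 L

3.38 L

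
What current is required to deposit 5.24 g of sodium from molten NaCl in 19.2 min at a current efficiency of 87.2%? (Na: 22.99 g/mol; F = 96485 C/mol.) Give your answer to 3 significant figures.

n(Na) = 5.24 / 22.99 = 0.2279 mol
Na⁺ + e⁻ → Na, so n(e⁻) = 0.2279 mol
Q = 0.2279 × 96485 / 0.872 = 25220 C
I = Q / t = 25220 / 1152 s = 21.9 A

21.9 A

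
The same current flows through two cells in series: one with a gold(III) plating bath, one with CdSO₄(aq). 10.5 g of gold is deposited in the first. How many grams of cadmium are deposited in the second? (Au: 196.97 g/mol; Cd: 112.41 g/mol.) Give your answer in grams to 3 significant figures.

8.99 g

n(Au) = 10.5 / 196.97 = 0.05331 mol
Au³⁺ + 3e⁻ → Au, so n(e⁻) = 3 × 0.05331 = 0.1599 mol
Since the cells are in series, n(e⁻) in the Cd cell is also 0.1599 mol.
Cd²⁺ + 2e⁻ → Cd, so n(Cd) = 0.1599 / 2 = 0.07995 mol
m(Cd) = 0.07995 × 112.41 = 8.99 g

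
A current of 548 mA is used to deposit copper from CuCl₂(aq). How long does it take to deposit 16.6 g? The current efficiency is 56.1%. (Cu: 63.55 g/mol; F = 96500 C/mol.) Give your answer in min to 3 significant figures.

n(Cu) = 16.6 / 63.55 = 0.2612 mol
Cu²⁺ + 2e⁻ → Cu, so n(e⁻) = 2 × 0.2612 = 0.5224 mol
Q = 0.5224 × 96500 / 0.561 = 89860 C
t = Q / I = 89860 / 0.548 = 1.640×10^5 s = 2730 min

2730 min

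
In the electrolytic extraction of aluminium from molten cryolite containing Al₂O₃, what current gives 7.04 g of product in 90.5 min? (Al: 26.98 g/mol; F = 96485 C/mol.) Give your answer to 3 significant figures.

13.9 A

n(Al) = 7.04 / 26.98 = 0.2609 mol
Al³⁺ + 3e⁻ → Al, so n(e⁻) = 3 × 0.2609 = 0.7827 mol
Q = 0.7827 × 96485 = 75520 C
I = Q / t = 75520 / 5430 s = 13.9 A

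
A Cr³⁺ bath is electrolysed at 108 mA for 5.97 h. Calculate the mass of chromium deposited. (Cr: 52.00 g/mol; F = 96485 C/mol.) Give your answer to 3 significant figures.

0.417 g

Q = 0.108 A × 21492 s = 2321 C
Moles of electrons = 2321 / 96485 = 0.02406 mol
Cr³⁺ + 3e⁻ → Cr, so n(Cr) = 0.02406 / 3 = 0.008020 mol
m = 0.008020 × 52.00 = 0.417 g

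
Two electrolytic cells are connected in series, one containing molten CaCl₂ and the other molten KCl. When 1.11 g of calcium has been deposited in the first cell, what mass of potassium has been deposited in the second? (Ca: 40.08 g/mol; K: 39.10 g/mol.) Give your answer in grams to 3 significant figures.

2.17 g

n(Ca) = 1.11 / 40.08 = 0.02769 mol
Ca²⁺ + 2e⁻ → Ca, so n(e⁻) = 2 × 0.02769 = 0.05538 mol
Same current for the same time ⇒ same n(e⁻) = 0.05538 mol in both cells.
K⁺ + e⁻ → K, so n(K) = 0.05538 mol
m(K) = 0.05538 × 39.10 = 2.17 g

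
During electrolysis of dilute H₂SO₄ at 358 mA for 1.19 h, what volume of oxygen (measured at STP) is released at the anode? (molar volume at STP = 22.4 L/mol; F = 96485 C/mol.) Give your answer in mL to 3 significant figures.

Charge passed = 0.358 × 4284 = 1534 C
n(e⁻) = 1534 / 96485 = 0.01590 mol
2H₂O → O₂ + 4H⁺ + 4e⁻, so n(O₂) = 0.01590 / 4 = 0.003975 mol
V = 0.003975 × 22.4 = 0.08904 L
= 89.0 mL

89.0 mL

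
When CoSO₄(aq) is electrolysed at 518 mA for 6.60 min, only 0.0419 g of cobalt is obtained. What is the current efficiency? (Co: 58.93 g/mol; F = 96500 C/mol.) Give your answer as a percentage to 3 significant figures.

Q = 0.518 × 396 = 205.1 C
n(e⁻) = 205.1 / 96500 = 0.002125 mol
Co²⁺ + 2e⁻ → Co, so theoretical n(Co) = 0.001063 mol → 0.06264 g
Efficiency = 0.0419 / 0.06264 = 0.6689 = 66.9%

66.9%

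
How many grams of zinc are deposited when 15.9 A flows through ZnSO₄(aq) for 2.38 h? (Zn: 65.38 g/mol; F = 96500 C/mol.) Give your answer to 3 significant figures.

Charge passed = 15.9 × 8568 = 1.362×10^5 C
n(e⁻) = 1.362×10^5 / 96500 = 1.411 mol
Zn²⁺ + 2e⁻ → Zn, so n(Zn) = 1.411 / 2 = 0.7055 mol
m = 0.7055 × 65.38 = 46.1 g

46.1 g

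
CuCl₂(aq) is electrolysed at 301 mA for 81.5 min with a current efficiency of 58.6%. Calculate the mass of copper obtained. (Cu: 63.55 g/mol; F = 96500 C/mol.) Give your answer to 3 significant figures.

0.284 g

Q = 0.301 × 4890 = 1472 C
n(e⁻) = 1472 / 96500 = 0.01525 mol
Cu²⁺ + 2e⁻ → Cu, so theoretical m(Cu) = 0.007625 × 63.55 = 0.4846 g
Actual mass = 58.6% × 0.4846 = 0.284 g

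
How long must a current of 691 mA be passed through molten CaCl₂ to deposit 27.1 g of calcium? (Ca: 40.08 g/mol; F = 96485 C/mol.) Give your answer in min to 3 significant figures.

n(Ca) = 27.1 / 40.08 = 0.6761 mol
Ca²⁺ + 2e⁻ → Ca, so n(e⁻) = 2 × 0.6761 = 1.352 mol
Q = 1.352 × 96485 = 1.304×10^5 C
t = Q / I = 1.304×10^5 / 0.691 = 1.887×10^5 s = 3150 min

3150 min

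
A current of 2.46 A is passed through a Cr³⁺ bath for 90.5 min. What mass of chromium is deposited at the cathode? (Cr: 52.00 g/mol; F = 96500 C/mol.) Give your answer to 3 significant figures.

Charge passed = 2.46 × 5430 = 13360 C
n(e⁻) = Q/F = 13360/96500 = 0.1384 mol
Cr³⁺ + 3e⁻ → Cr, so n(Cr) = 0.1384 / 3 = 0.04613 mol
m = 0.04613 × 52.00 = 2.40 g

2.40 g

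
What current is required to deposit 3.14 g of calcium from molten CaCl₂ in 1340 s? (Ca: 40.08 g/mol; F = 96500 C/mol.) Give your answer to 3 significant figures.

n(Ca) = 3.14 / 40.08 = 0.07834 mol
Ca²⁺ + 2e⁻ → Ca, so n(e⁻) = 2 × 0.07834 = 0.1567 mol
Q = 0.1567 × 96500 = 15120 C
I = Q / t = 15120 / 1340 s = 11.3 A

11.3 A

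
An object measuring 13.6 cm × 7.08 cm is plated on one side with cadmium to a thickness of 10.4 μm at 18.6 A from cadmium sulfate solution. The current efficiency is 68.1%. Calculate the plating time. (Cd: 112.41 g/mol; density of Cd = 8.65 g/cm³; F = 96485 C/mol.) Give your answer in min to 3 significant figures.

Plated area = 13.6 × 7.08 = 96.29 cm²
Volume = 96.29 × 10.4×10⁻⁴ cm = 0.1001 cm³
m(Cd) = 0.1001 × 8.65 = 0.8659 g
n(Cd) = 0.8659 / 112.41 = 0.007703 mol; n(e⁻) = 2 × 0.007703 = 0.01541 mol
Q = 0.01541 × 96485 / 0.681 = 2183 C
t = 2183 / 18.6 = 117.4 s = 1.96 min

1.96 min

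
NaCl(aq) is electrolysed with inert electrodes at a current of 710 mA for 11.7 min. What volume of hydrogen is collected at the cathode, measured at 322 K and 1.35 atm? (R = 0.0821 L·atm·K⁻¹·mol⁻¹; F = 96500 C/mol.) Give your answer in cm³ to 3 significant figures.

50.6 cm³

Charge passed = 0.710 × 702 = 498.4 C
n(e⁻) = 498.4 / 96500 = 0.005165 mol
2H⁺ + 2e⁻ → H₂, so n(H₂) = 0.005165 / 2 = 0.002583 mol
V = nRT/P = 0.002583 × 0.0821 × 322 / 1.35 = 0.05058 L
= 50.6 cm³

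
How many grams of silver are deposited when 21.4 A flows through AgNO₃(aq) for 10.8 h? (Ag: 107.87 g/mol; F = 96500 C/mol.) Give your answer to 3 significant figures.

Charge passed = 21.4 × 38880 = 8.320×10^5 C
n(e⁻) = Q/F = 8.320×10^5/96500 = 8.622 mol
Ag⁺ + e⁻ → Ag, so n(Ag) = 8.622 mol
m = 8.622 × 107.87 = 930 g

930 g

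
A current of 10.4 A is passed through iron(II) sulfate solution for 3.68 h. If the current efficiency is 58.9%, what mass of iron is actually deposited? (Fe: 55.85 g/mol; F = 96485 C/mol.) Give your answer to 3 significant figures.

23.5 g

Q = 10.4 × 13248 = 1.378×10^5 C
n(e⁻) = 1.378×10^5 / 96485 = 1.428 mol
Fe²⁺ + 2e⁻ → Fe, so theoretical m(Fe) = 0.7140 × 55.85 = 39.88 g
Actual mass = 58.9% × 39.88 = 23.5 g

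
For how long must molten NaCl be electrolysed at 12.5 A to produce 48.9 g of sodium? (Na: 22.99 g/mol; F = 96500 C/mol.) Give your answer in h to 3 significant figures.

4.56 h

n(Na) = 48.9 / 22.99 = 2.127 mol
Na⁺ + e⁻ → Na, so n(e⁻) = 2.127 mol
Q = 2.127 × 96500 = 2.053×10^5 C
t = Q / I = 2.053×10^5 / 12.5 = 16420 s = 4.56 h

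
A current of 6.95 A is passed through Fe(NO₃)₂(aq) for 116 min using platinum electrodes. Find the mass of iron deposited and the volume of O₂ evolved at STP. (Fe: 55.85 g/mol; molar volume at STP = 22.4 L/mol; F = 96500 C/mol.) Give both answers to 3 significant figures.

Q = 6.95 × 6960 = 48370 C; n(e⁻) = 48370 / 96500 = 0.5012 mol
Cathode: Fe²⁺ + 2e⁻ → Fe → n(Fe) = 0.5012/2 = 0.2506 mol → 14.0 g
Anode: 2H₂O → O₂ + 4H⁺ + 4e⁻ → n(O₂) = 0.5012/4 = 0.1253 mol → 2.81 L

14.0 g Fe; 2.81 L O₂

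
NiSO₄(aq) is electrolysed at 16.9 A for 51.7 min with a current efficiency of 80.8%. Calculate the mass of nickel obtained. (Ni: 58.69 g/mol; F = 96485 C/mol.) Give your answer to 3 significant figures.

12.9 g

Q = 16.9 × 3102 = 52420 C
n(e⁻) = 52420 / 96485 = 0.5433 mol
Ni²⁺ + 2e⁻ → Ni, so theoretical m(Ni) = 0.2717 × 58.69 = 15.95 g
Actual mass = 80.8% × 15.95 = 12.9 g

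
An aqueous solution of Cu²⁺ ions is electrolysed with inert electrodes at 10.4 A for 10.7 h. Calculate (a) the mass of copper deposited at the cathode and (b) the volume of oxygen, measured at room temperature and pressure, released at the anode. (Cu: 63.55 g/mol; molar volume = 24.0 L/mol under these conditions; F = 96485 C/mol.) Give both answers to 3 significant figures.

Q = 10.4 × 38520 = 4.006×10^5 C; n(e⁻) = 4.006×10^5 / 96485 = 4.152 mol
Cathode: Cu²⁺ + 2e⁻ → Cu → n(Cu) = 4.152/2 = 2.076 mol → 132 g
Anode: 2H₂O → O₂ + 4H⁺ + 4e⁻ → n(O₂) = 4.152/4 = 1.038 mol → 24.9 L

132 g Cu; 24.9 L O₂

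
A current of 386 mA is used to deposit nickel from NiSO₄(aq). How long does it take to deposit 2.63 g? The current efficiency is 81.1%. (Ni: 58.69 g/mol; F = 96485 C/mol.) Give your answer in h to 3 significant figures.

n(Ni) = 2.63 / 58.69 = 0.04481 mol
Ni²⁺ + 2e⁻ → Ni, so n(e⁻) = 2 × 0.04481 = 0.08962 mol
Q = 0.08962 × 96485 / 0.811 = 10660 C
t = Q / I = 10660 / 0.386 = 27620 s = 7.67 h

7.67 h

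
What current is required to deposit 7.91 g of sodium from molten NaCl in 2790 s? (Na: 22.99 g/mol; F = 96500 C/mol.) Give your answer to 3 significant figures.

11.9 A

n(Na) = 7.91 / 22.99 = 0.3441 mol
Na⁺ + e⁻ → Na, so n(e⁻) = 0.3441 mol
Q = 0.3441 × 96500 = 33210 C
I = Q / t = 33210 / 2790 s = 11.9 A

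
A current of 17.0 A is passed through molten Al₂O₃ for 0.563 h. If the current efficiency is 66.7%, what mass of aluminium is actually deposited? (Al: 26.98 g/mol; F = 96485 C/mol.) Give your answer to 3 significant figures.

Q = 17.0 × 2026.8 = 34460 C
n(e⁻) = 34460 / 96485 = 0.3572 mol
Al³⁺ + 3e⁻ → Al, so theoretical m(Al) = 0.1191 × 26.98 = 3.213 g
Actual mass = 66.7% × 3.213 = 2.14 g

2.14 g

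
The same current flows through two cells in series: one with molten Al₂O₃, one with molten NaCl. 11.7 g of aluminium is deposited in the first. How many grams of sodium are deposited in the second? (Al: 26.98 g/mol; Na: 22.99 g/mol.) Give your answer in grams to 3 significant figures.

n(Al) = 11.7 / 26.98 = 0.4337 mol
Al³⁺ + 3e⁻ → Al, so n(e⁻) = 3 × 0.4337 = 1.301 mol
In series, the same 1.301 mol of electrons flows through the second cell.
Na⁺ + e⁻ → Na, so n(Na) = 1.301 mol
m(Na) = 1.301 × 22.99 = 29.9 g

29.9 g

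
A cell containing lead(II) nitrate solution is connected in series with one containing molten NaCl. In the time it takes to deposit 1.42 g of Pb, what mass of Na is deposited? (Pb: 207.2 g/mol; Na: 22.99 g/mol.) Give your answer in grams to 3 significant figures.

n(Pb) = 1.42 / 207.2 = 0.006853 mol
Pb²⁺ + 2e⁻ → Pb, so n(e⁻) = 2 × 0.006853 = 0.01371 mol
In series, the same 0.01371 mol of electrons flows through the second cell.
Na⁺ + e⁻ → Na, so n(Na) = 0.01371 mol
m(Na) = 0.01371 × 22.99 = 0.315 g

0.315 g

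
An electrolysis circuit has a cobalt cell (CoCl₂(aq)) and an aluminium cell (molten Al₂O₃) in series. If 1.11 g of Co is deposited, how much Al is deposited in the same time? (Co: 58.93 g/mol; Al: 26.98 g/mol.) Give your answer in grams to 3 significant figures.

0.339 g

n(Co) = 1.11 / 58.93 = 0.01884 mol
Co²⁺ + 2e⁻ → Co, so n(e⁻) = 2 × 0.01884 = 0.03768 mol
In series, the same 0.03768 mol of electrons flows through the second cell.
Al³⁺ + 3e⁻ → Al, so n(Al) = 0.03768 / 3 = 0.01256 mol
m(Al) = 0.01256 × 26.98 = 0.339 g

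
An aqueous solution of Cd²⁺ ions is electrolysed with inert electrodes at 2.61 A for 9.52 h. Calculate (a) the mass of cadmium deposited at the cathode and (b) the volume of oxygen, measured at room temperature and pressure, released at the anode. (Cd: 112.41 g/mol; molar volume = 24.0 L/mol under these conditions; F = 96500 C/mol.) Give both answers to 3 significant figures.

52.1 g Cd; 5.56 L O₂

Q = 2.61 × 34272 = 89450 C; n(e⁻) = 89450 / 96500 = 0.9269 mol
Cathode: Cd²⁺ + 2e⁻ → Cd → n(Cd) = 0.9269/2 = 0.4635 mol → 52.1 g
Anode: 2H₂O → O₂ + 4H⁺ + 4e⁻ → n(O₂) = 0.9269/4 = 0.2317 mol → 5.56 L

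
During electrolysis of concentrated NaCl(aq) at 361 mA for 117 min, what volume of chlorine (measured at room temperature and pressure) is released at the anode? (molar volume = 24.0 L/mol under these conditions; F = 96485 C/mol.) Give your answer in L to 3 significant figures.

0.315 L

Charge passed = 0.361 × 7020 = 2534 C
Moles of electrons = 2534 / 96485 = 0.02626 mol
2Cl⁻ → Cl₂ + 2e⁻, so n(Cl₂) = 0.02626 / 2 = 0.01313 mol
V = 0.01313 × 24.0 = 0.3151 L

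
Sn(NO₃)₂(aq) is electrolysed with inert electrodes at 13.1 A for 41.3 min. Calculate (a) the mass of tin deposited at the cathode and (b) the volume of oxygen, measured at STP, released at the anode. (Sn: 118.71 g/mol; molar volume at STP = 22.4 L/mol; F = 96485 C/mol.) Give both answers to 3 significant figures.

20.0 g Sn; 1.88 L O₂

Q = 13.1 × 2478 = 32460 C; n(e⁻) = 32460 / 96485 = 0.3364 mol
Cathode: Sn²⁺ + 2e⁻ → Sn → n(Sn) = 0.3364/2 = 0.1682 mol → 20.0 g
Anode: 2H₂O → O₂ + 4H⁺ + 4e⁻ → n(O₂) = 0.3364/4 = 0.08410 mol → 1.88 L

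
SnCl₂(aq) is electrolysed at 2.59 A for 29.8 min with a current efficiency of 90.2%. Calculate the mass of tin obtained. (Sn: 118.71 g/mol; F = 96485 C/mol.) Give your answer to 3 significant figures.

Q = 2.59 × 1788 = 4631 C
n(e⁻) = 4631 / 96485 = 0.04800 mol
Sn²⁺ + 2e⁻ → Sn, so theoretical m(Sn) = 0.02400 × 118.71 = 2.849 g
Actual mass = 90.2% × 2.849 = 2.57 g

2.57 g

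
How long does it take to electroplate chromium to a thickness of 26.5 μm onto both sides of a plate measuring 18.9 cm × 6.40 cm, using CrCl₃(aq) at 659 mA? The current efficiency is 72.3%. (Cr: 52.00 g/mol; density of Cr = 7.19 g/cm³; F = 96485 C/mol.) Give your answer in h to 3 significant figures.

15.0 h

Plated area = 2 × 18.9 × 6.40 = 241.9 cm²
Volume = 241.9 × 26.5×10⁻⁴ cm = 0.6410 cm³
m(Cr) = 0.6410 × 7.19 = 4.609 g
n(Cr) = 4.609 / 52.00 = 0.08863 mol; n(e⁻) = 3 × 0.08863 = 0.2659 mol
Q = 0.2659 × 96485 / 0.723 = 35480 C
t = 35480 / 0.659 = 53840 s = 15.0 h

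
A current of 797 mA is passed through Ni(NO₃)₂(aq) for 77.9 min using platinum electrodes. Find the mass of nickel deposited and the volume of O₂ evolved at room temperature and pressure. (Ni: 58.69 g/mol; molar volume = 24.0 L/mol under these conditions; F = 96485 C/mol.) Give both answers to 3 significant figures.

Q = 0.797 × 4674 = 3725 C; n(e⁻) = 3725 / 96485 = 0.03861 mol
Cathode: Ni²⁺ + 2e⁻ → Ni → n(Ni) = 0.03861/2 = 0.01931 mol → 1.13 g
Anode: 2H₂O → O₂ + 4H⁺ + 4e⁻ → n(O₂) = 0.03861/4 = 0.009653 mol → 0.232 L

1.13 g Ni; 0.232 L O₂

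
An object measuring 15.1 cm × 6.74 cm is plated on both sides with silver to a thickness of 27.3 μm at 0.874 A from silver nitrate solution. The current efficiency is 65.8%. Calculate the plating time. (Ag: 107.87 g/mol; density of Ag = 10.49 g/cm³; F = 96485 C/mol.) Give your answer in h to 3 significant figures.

2.52 h

Plated area = 2 × 15.1 × 6.74 = 203.5 cm²
Volume = 203.5 × 27.3×10⁻⁴ cm = 0.5556 cm³
m(Ag) = 0.5556 × 10.49 = 5.828 g
n(Ag) = 5.828 / 107.87 = 0.05403 mol; n(e⁻) = 0.05403 mol
Q = 0.05403 × 96485 / 0.658 = 7923 C
t = 7923 / 0.874 = 9065 s = 2.52 h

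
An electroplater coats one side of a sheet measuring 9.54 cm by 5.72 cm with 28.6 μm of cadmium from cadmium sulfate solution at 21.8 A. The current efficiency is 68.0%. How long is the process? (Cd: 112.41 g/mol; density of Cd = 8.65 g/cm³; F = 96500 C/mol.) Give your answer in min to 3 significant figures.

2.61 min

Plated area = 9.54 × 5.72 = 54.57 cm²
Volume = 54.57 × 28.6×10⁻⁴ cm = 0.1561 cm³
m(Cd) = 0.1561 × 8.65 = 1.350 g
n(Cd) = 1.350 / 112.41 = 0.01201 mol; n(e⁻) = 2 × 0.01201 = 0.02402 mol
Q = 0.02402 × 96500 / 0.680 = 3409 C
t = 3409 / 21.8 = 156.4 s = 2.61 min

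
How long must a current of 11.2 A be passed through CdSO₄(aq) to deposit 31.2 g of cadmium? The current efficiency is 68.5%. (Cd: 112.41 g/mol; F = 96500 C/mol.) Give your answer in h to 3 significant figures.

1.94 h

n(Cd) = 31.2 / 112.41 = 0.2776 mol
Cd²⁺ + 2e⁻ → Cd, so n(e⁻) = 2 × 0.2776 = 0.5552 mol
Q = 0.5552 × 96500 / 0.685 = 78210 C
t = Q / I = 78210 / 11.2 = 6983 s = 1.94 h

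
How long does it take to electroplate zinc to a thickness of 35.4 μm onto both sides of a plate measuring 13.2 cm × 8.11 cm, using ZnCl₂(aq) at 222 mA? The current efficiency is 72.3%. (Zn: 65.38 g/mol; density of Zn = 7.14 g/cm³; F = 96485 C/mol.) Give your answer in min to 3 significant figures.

Plated area = 2 × 13.2 × 8.11 = 214.1 cm²
Volume = 214.1 × 35.4×10⁻⁴ cm = 0.7579 cm³
m(Zn) = 0.7579 × 7.14 = 5.411 g
n(Zn) = 5.411 / 65.38 = 0.08276 mol; n(e⁻) = 2 × 0.08276 = 0.1655 mol
Q = 0.1655 × 96485 / 0.723 = 22090 C
t = 22090 / 0.222 = 99500 s = 1660 min

1660 min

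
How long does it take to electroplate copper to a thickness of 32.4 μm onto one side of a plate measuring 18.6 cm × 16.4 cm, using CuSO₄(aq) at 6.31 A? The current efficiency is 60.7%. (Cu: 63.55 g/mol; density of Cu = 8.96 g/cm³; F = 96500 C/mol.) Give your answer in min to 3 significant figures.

117 min

Plated area = 18.6 × 16.4 = 305.0 cm²
Volume = 305.0 × 32.4×10⁻⁴ cm = 0.9882 cm³
m(Cu) = 0.9882 × 8.96 = 8.854 g
n(Cu) = 8.854 / 63.55 = 0.1393 mol; n(e⁻) = 2 × 0.1393 = 0.2786 mol
Q = 0.2786 × 96500 / 0.607 = 44290 C
t = 44290 / 6.31 = 7019 s = 117 min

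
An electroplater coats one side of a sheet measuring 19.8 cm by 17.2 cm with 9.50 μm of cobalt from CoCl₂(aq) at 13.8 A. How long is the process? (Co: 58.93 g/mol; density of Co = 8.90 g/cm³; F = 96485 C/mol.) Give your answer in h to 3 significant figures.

Plated area = 19.8 × 17.2 = 340.6 cm²
Volume = 340.6 × 9.50×10⁻⁴ cm = 0.3236 cm³
m(Co) = 0.3236 × 8.90 = 2.880 g
n(Co) = 2.880 / 58.93 = 0.04887 mol; n(e⁻) = 2 × 0.04887 = 0.09774 mol
Q = 0.09774 × 96485 = 9430 C
t = 9430 / 13.8 = 683.3 s = 0.190 h

0.190 h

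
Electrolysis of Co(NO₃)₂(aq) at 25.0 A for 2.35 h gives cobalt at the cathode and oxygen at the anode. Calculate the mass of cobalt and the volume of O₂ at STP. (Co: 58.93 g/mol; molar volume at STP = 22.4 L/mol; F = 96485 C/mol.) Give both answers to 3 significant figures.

Q = 25.0 × 8460 = 2.115×10^5 C; n(e⁻) = 2.115×10^5 / 96485 = 2.192 mol
Cathode: Co²⁺ + 2e⁻ → Co → n(Co) = 2.192/2 = 1.096 mol → 64.6 g
Anode: 2H₂O → O₂ + 4H⁺ + 4e⁻ → n(O₂) = 2.192/4 = 0.5480 mol → 12.3 L

64.6 g Co; 12.3 L O₂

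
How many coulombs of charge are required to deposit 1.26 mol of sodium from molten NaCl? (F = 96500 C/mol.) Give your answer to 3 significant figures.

Na⁺ + e⁻ → Na, so n(e⁻) = 1 × 1.26 = 1.260 mol
Q = 1.260 × 96500 = 1.216×10^5 C

1.22×10^5 C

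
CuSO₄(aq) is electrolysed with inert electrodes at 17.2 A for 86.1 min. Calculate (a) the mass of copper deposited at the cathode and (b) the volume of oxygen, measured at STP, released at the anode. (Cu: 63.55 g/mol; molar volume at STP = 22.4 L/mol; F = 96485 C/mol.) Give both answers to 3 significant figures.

Q = 17.2 × 5166 = 88860 C; n(e⁻) = 88860 / 96485 = 0.9210 mol
Cathode: Cu²⁺ + 2e⁻ → Cu → n(Cu) = 0.9210/2 = 0.4605 mol → 29.3 g
Anode: 2H₂O → O₂ + 4H⁺ + 4e⁻ → n(O₂) = 0.9210/4 = 0.2303 mol → 5.16 L

29.3 g Cu; 5.16 L O₂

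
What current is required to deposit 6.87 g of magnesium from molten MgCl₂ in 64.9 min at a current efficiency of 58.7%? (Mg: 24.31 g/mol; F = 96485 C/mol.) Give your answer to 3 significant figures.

n(Mg) = 6.87 / 24.31 = 0.2826 mol
Mg²⁺ + 2e⁻ → Mg, so n(e⁻) = 2 × 0.2826 = 0.5652 mol
Q = 0.5652 × 96485 / 0.587 = 92900 C
I = Q / t = 92900 / 3894 s = 23.9 A

23.9 A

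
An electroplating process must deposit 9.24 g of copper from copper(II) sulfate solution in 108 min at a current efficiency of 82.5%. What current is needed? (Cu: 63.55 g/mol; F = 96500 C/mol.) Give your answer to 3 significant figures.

5.25 A

n(Cu) = 9.24 / 63.55 = 0.1454 mol
Cu²⁺ + 2e⁻ → Cu, so n(e⁻) = 2 × 0.1454 = 0.2908 mol
Q = 0.2908 × 96500 / 0.825 = 34010 C
I = Q / t = 34010 / 6480 s = 5.25 A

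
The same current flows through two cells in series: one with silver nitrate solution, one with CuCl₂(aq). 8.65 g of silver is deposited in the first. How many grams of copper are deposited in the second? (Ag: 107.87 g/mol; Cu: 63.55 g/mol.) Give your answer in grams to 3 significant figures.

2.55 g

n(Ag) = 8.65 / 107.87 = 0.08019 mol
Ag⁺ + e⁻ → Ag, so n(e⁻) = 0.08019 mol
The cells are in series, so the same charge (and hence the same n(e⁻) = 0.08019 mol) passes through both.
Cu²⁺ + 2e⁻ → Cu, so n(Cu) = 0.08019 / 2 = 0.04010 mol
m(Cu) = 0.04010 × 63.55 = 2.55 g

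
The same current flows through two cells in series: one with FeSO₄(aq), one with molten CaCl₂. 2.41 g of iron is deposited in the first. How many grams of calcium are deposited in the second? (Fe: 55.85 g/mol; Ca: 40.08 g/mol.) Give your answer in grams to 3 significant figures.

n(Fe) = 2.41 / 55.85 = 0.04315 mol
Fe²⁺ + 2e⁻ → Fe, so n(e⁻) = 2 × 0.04315 = 0.08630 mol
Since the cells are in series, n(e⁻) in the Ca cell is also 0.08630 mol.
Ca²⁺ + 2e⁻ → Ca, so n(Ca) = 0.08630 / 2 = 0.04315 mol
m(Ca) = 0.04315 × 40.08 = 1.73 g

1.73 g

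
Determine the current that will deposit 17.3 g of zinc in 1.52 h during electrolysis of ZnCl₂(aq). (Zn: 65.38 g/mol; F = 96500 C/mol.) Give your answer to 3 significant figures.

n(Zn) = 17.3 / 65.38 = 0.2646 mol
Zn²⁺ + 2e⁻ → Zn, so n(e⁻) = 2 × 0.2646 = 0.5292 mol
Q = 0.5292 × 96500 = 51070 C
I = Q / t = 51070 / 5472 s = 9.33 A

9.33 A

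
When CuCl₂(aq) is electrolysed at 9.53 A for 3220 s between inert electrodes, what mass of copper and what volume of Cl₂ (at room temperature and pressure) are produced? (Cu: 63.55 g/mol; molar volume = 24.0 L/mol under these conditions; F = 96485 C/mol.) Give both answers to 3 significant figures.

10.1 g Cu; 3.82 L Cl₂

Q = 9.53 × 3220 = 30690 C; n(e⁻) = 30690 / 96485 = 0.3181 mol
Cathode: Cu²⁺ + 2e⁻ → Cu → n(Cu) = 0.3181/2 = 0.1591 mol → 10.1 g
Anode: 2Cl⁻ → Cl₂ + 2e⁻ → n(Cl₂) = 0.3181/2 = 0.1591 mol → 3.82 L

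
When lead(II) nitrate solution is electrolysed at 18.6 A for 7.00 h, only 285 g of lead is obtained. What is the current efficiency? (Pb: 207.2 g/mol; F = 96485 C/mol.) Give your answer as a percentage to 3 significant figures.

56.6%

Q = 18.6 × 25200 = 4.687×10^5 C
n(e⁻) = 4.687×10^5 / 96485 = 4.858 mol
Pb²⁺ + 2e⁻ → Pb, so theoretical n(Pb) = 2.429 mol → 503.3 g
Efficiency = 285 / 503.3 = 0.5663 = 56.6%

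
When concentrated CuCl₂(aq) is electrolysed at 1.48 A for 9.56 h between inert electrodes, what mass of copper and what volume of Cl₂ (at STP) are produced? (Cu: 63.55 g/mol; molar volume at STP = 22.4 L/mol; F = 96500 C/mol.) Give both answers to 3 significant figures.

Q = 1.48 × 34416 = 50940 C; n(e⁻) = 50940 / 96500 = 0.5279 mol
Cathode: Cu²⁺ + 2e⁻ → Cu → n(Cu) = 0.5279/2 = 0.2640 mol → 16.8 g
Anode: 2Cl⁻ → Cl₂ + 2e⁻ → n(Cl₂) = 0.5279/2 = 0.2640 mol → 5.91 L

16.8 g Cu; 5.91 L Cl₂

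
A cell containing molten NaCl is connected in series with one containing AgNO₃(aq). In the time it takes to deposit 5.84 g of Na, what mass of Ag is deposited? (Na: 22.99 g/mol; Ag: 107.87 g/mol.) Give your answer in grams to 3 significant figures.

27.4 g

n(Na) = 5.84 / 22.99 = 0.2540 mol
Na⁺ + e⁻ → Na, so n(e⁻) = 0.2540 mol
The cells are in series, so the same charge (and hence the same n(e⁻) = 0.2540 mol) passes through both.
Ag⁺ + e⁻ → Ag, so n(Ag) = 0.2540 mol
m(Ag) = 0.2540 × 107.87 = 27.4 g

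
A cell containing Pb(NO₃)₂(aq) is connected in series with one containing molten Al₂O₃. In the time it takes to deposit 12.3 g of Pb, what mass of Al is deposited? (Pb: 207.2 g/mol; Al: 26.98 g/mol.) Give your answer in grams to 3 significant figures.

1.07 g

n(Pb) = 12.3 / 207.2 = 0.05936 mol
Pb²⁺ + 2e⁻ → Pb, so n(e⁻) = 2 × 0.05936 = 0.1187 mol
Since the cells are in series, n(e⁻) in the Al cell is also 0.1187 mol.
Al³⁺ + 3e⁻ → Al, so n(Al) = 0.1187 / 3 = 0.03957 mol
m(Al) = 0.03957 × 26.98 = 1.07 g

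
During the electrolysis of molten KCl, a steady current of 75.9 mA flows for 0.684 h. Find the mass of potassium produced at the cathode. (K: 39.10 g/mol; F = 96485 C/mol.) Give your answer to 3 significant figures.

0.0757 g

Charge passed = 0.0759 × 2462.4 = 186.9 C
n(e⁻) = 186.9 / 96485 = 0.001937 mol
K⁺ + e⁻ → K, so n(K) = 0.001937 mol
m = 0.001937 × 39.10 = 0.0757 g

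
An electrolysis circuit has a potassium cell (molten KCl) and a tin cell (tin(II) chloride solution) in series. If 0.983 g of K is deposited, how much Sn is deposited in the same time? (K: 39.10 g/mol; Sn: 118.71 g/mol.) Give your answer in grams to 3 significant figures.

1.49 g

n(K) = 0.983 / 39.10 = 0.02514 mol
K⁺ + e⁻ → K, so n(e⁻) = 0.02514 mol
The cells are in series, so the same charge (and hence the same n(e⁻) = 0.02514 mol) passes through both.
Sn²⁺ + 2e⁻ → Sn, so n(Sn) = 0.02514 / 2 = 0.01257 mol
m(Sn) = 0.01257 × 118.71 = 1.49 g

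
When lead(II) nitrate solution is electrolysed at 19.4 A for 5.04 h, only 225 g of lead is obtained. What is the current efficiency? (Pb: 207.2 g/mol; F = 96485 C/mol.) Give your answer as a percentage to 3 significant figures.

59.5%

Q = 19.4 × 18144 = 3.520×10^5 C
n(e⁻) = 3.520×10^5 / 96485 = 3.648 mol
Pb²⁺ + 2e⁻ → Pb, so theoretical n(Pb) = 1.824 mol → 377.9 g
Efficiency = 225 / 377.9 = 0.5954 = 59.5%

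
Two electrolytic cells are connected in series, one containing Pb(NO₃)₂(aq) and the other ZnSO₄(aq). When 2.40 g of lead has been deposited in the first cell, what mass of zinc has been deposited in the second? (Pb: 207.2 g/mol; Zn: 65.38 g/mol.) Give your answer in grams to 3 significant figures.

n(Pb) = 2.40 / 207.2 = 0.01158 mol
Pb²⁺ + 2e⁻ → Pb, so n(e⁻) = 2 × 0.01158 = 0.02316 mol
In series, the same 0.02316 mol of electrons flows through the second cell.
Zn²⁺ + 2e⁻ → Zn, so n(Zn) = 0.02316 / 2 = 0.01158 mol
m(Zn) = 0.01158 × 65.38 = 0.757 g

0.757 g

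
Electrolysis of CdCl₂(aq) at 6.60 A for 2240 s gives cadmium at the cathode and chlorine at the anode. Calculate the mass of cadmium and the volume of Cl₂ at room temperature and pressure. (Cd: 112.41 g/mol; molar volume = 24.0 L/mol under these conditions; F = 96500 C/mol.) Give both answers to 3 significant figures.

8.61 g Cd; 1.84 L Cl₂

Q = 6.60 × 2240 = 14780 C; n(e⁻) = 14780 / 96500 = 0.1532 mol
Cathode: Cd²⁺ + 2e⁻ → Cd → n(Cd) = 0.1532/2 = 0.07660 mol → 8.61 g
Anode: 2Cl⁻ → Cl₂ + 2e⁻ → n(Cl₂) = 0.1532/2 = 0.07660 mol → 1.84 L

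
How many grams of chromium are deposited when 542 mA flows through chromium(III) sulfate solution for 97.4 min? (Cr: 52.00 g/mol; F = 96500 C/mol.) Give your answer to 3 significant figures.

0.569 g

Q = It = 0.542 × 5844 = 3167 C
n(e⁻) = Q/F = 3167/96500 = 0.03282 mol
Cr³⁺ + 3e⁻ → Cr, so n(Cr) = 0.03282 / 3 = 0.01094 mol
m = 0.01094 × 52.00 = 0.569 g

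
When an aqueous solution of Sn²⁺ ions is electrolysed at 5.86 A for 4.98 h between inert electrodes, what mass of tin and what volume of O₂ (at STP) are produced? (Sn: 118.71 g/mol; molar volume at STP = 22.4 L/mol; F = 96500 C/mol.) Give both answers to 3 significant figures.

Q = 5.86 × 17928 = 1.051×10^5 C; n(e⁻) = 1.051×10^5 / 96500 = 1.089 mol
Cathode: Sn²⁺ + 2e⁻ → Sn → n(Sn) = 1.089/2 = 0.5445 mol → 64.6 g
Anode: 2H₂O → O₂ + 4H⁺ + 4e⁻ → n(O₂) = 1.089/4 = 0.2723 mol → 6.10 L

64.6 g Sn; 6.10 L O₂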